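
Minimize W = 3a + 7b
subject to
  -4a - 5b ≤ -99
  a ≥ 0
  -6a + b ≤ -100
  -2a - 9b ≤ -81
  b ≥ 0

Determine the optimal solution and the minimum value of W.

Feasible corners and W = 3a + 7b:
  (599/34, 97/17) → W = 3155/34
  (243/13, 63/13) → W = 90
  (81/2, 0) → W = 243/2
The feasible region is unbounded (it extends along (1, 0), (1, 6)), but W strictly increases along every unbounded feasible direction, so there is no improving ray and the minimum is attained at a vertex.

The binding constraints are -4a - 5b = -99 and -2a - 9b = -81.
Solving simultaneously gives a = 243/13, b = 63/13.

a = 243/13, b = 63/13, minimum W = 90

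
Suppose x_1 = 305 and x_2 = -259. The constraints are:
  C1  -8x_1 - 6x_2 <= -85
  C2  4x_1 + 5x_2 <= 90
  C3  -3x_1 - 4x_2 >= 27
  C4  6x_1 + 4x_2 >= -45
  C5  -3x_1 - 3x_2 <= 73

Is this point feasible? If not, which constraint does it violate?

C1: -886 ≤ -85 ✓
C2: -75 ≤ 90 ✓
C3: 121 ≥ 27 ✓
C4: 794 ≥ -45 ✓
C5: -138 ≤ 73 ✓

feasible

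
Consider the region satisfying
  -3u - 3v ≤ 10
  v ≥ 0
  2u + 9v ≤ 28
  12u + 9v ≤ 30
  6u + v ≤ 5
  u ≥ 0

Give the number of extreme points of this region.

The feasible vertices (each the meet of two boundaries and inside every other half-plane) are:
  (5/6, 0)
  (0, 0)
  (1/5, 46/15)
  (0, 28/9)
  (5/14, 20/7)

5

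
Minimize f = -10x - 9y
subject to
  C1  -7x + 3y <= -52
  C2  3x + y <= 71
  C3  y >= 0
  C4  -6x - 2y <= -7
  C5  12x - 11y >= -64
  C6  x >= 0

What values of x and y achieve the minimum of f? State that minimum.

x = 265/16, y = 341/16, minimum f = -5719/16

Feasible corners and f = -10x - 9y:
  (265/16, 341/16) → f = -5719/16
  (52/7, 0) → f = -520/7
  (71/3, 0) → f = -710/3

At the optimal vertex, -7x + 3y = -52 and 3x + y = 71.
Solving simultaneously gives x = 265/16, y = 341/16.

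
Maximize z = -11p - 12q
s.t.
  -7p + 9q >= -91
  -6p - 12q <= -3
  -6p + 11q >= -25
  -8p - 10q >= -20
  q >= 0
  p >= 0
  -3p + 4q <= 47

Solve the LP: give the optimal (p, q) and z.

Extreme points and z = -11p - 12q:
  (1/2, 0) → z = -11/2
  (0, 1/4) → z = -3
  (5/2, 0) → z = -55/2
  (0, 2) → z = -24

The binding constraints are -6p - 12q = -3 and p = 0.
Solving simultaneously gives p = 0, q = 1/4.

p = 0, q = 1/4, maximum z = -3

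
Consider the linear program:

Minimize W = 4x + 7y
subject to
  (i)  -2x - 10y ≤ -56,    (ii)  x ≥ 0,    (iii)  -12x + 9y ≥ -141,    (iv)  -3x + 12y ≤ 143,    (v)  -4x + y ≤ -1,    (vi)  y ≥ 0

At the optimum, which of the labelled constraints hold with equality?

Corner points and W = 4x + 7y:
  (319/23, 65/23) → W = 1731/23
  (11/7, 37/7) → W = 303/7
  (331/13, 713/39) → W = 8963/39
  (31/9, 115/9) → W = 929/9

The minimum is at (11/7, 37/7). Substituting into each constraint, equality holds for (i) and (v); the remaining constraints have slack.

(i) and (v)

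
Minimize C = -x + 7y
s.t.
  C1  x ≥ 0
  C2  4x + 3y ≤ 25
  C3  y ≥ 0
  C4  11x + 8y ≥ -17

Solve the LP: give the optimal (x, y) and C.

Feasible corners and C = -x + 7y:
  (0, 25/3) → C = 175/3
  (0, 0) → C = 0
  (25/4, 0) → C = -25/4

At the optimal vertex, 4x + 3y = 25 and y = 0.
Solving simultaneously gives x = 25/4, y = 0.

x = 25/4, y = 0, minimum C = -25/4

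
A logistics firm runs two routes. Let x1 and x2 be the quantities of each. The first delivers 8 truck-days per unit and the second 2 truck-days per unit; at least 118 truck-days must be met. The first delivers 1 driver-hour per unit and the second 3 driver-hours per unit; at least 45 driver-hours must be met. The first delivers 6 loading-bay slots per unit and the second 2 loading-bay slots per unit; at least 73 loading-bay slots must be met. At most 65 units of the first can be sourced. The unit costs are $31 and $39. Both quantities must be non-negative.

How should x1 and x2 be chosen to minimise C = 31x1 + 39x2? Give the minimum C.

The feasible region is unbounded (it extends along (0, 1)), but C strictly increases along every unbounded feasible direction, so there is no improving ray and the minimum is attained at a vertex.

At the optimal vertex, 8x1 + 2x2 = 118 and x1 + 3x2 = 45.
Solving simultaneously gives x1 = 12, x2 = 11.

x1 = 12, x2 = 11, minimum C = 801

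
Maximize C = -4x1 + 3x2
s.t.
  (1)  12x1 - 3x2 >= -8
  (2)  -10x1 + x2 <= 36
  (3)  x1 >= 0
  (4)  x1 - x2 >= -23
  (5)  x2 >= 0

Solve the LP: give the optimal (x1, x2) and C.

x1 = 61/9, x2 = 268/9, maximum C = 560/9

Extreme points and C = -4x1 + 3x2:
  (0, 8/3) → C = 8
  (61/9, 268/9) → C = 560/9
  (0, 0) → C = 0
The feasible region is unbounded (it extends along (1, 1), (1, 0)), but C strictly decreases along every unbounded feasible direction, so there is no improving ray and the maximum is attained at a vertex.

The binding constraints are 12x1 - 3x2 = -8 and x1 - x2 = -23.
Solving simultaneously gives x1 = 61/9, x2 = 268/9.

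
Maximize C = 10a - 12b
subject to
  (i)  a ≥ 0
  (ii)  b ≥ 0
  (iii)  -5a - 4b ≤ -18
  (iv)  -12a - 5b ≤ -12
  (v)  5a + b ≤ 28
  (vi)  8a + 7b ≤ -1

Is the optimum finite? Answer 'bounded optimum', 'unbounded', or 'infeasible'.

infeasible

The boundaries a = 0 and -5a - 4b = -18 meet at (0, 9/2), but that point violates 8a + 7b ≤ -1. Every candidate vertex is excluded by some other constraint, so the feasible region is empty.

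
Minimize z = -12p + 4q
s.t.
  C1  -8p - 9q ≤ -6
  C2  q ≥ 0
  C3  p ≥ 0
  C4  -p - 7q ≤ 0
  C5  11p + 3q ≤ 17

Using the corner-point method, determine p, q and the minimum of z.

Vertices and z = -12p + 4q:
  (3/4, 0) → z = -9
  (0, 2/3) → z = 8/3
  (17/11, 0) → z = -204/11
  (0, 17/3) → z = 68/3

At the optimal vertex, q = 0 and 11p + 3q = 17.
Solving simultaneously gives p = 17/11, q = 0.

p = 17/11, q = 0, minimum z = -204/11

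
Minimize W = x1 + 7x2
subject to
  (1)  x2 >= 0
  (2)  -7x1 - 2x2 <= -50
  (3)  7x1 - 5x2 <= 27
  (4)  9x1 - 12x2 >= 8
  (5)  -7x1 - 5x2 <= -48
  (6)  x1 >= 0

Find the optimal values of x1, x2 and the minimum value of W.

x1 = 304/49, x2 = 23/7, minimum W = 1431/49

Corner points and W = x1 + 7x2:
  (304/49, 23/7) → W = 1431/49
  (308/51, 197/51) → W = 1687/51
  (284/39, 187/39) → W = 531/13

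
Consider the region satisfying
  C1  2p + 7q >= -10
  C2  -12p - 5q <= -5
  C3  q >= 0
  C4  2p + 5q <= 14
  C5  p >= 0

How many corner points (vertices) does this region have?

Of the 10 pairwise boundary intersections, those satisfying every inequality are:
  (5/12, 0)
  (0, 1)
  (7, 0)
  (0, 14/5)

4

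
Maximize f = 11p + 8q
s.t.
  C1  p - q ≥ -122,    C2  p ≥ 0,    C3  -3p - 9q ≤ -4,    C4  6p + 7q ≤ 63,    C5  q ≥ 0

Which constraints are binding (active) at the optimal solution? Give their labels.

C4 and C5

Extreme points and f = 11p + 8q:
  (0, 4/9) → f = 32/9
  (0, 9) → f = 72
  (4/3, 0) → f = 44/3
  (21/2, 0) → f = 231/2

The maximum is at (21/2, 0). Substituting into each constraint, equality holds for C4 and C5; the remaining constraints have slack.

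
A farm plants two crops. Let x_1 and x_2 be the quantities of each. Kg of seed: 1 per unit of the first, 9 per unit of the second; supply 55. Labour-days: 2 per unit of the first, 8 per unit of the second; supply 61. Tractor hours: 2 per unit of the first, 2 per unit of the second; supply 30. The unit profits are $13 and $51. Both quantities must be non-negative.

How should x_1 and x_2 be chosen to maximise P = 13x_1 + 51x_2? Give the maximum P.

The binding constraints are x_1 + 9x_2 = 55 and 2x_1 + 2x_2 = 30.
Solving simultaneously gives x_1 = 10, x_2 = 5.

x_1 = 10, x_2 = 5, maximum P = 385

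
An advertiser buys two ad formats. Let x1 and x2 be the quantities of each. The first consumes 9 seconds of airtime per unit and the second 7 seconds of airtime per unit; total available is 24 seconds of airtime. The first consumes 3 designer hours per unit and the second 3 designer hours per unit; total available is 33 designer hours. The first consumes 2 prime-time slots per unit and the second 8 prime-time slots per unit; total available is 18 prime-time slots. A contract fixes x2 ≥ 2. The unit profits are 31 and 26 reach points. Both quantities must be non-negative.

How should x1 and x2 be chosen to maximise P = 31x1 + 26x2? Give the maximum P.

Vertices and P = 31x1 + 26x2:
  (0, 9/4) → P = 117/2
  (0, 2) → P = 52
  (1, 2) → P = 83

x1 = 1, x2 = 2, maximum P = 83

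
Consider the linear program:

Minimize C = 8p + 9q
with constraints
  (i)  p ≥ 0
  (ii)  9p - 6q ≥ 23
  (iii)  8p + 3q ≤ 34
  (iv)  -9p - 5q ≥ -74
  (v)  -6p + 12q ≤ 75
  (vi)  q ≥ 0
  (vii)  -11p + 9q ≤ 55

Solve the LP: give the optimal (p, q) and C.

p = 23/9, q = 0, minimum C = 184/9

Feasible corners and C = 8p + 9q:
  (91/25, 122/75) → C = 1094/25
  (23/9, 0) → C = 184/9
  (17/4, 0) → C = 34

The optimum lies where 9p - 6q = 23 and q = 0.
Solving simultaneously gives p = 23/9, q = 0.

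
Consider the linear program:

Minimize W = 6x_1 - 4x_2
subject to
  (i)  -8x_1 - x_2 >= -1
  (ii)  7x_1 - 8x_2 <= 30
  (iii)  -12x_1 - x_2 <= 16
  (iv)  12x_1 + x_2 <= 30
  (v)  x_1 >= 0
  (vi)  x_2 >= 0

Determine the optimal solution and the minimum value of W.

Extreme points and W = 6x_1 - 4x_2:
  (0, 1) → W = -4
  (1/8, 0) → W = 3/4
  (0, 0) → W = 0

x_1 = 0, x_2 = 1, minimum W = -4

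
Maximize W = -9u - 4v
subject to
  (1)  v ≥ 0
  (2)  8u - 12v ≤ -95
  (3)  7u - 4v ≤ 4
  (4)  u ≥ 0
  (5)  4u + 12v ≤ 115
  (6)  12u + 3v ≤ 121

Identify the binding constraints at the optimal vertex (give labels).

Corner points and W = -9u - 4v:
  (0, 95/12) → W = -95/3
  (5/3, 325/36) → W = -460/9
  (0, 115/12) → W = -115/3

The maximum is at (0, 95/12). Substituting into each constraint, equality holds for (2) and (4); the remaining constraints have slack.

(2) and (4)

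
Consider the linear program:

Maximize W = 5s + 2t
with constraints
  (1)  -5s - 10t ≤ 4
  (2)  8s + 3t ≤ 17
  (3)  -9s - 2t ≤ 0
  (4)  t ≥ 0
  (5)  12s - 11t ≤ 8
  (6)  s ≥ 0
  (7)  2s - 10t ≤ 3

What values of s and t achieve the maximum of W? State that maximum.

s = 0, t = 17/3, maximum W = 34/3

Feasible corners and W = 5s + 2t:
  (211/124, 35/31) → W = 1335/124
  (0, 17/3) → W = 34/3
  (0, 0) → W = 0
  (2/3, 0) → W = 10/3

The optimum lies where 8s + 3t = 17 and s = 0.
Solving simultaneously gives s = 0, t = 17/3.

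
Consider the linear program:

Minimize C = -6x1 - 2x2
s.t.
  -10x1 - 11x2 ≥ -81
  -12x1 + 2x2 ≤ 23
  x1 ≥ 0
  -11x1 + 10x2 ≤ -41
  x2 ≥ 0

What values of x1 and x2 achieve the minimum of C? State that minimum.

x1 = 81/10, x2 = 0, minimum C = -243/5

Vertices and C = -6x1 - 2x2:
  (97/17, 37/17) → C = -656/17
  (81/10, 0) → C = -243/5
  (41/11, 0) → C = -246/11

The binding constraints are -10x1 - 11x2 = -81 and x2 = 0.
Solving simultaneously gives x1 = 81/10, x2 = 0.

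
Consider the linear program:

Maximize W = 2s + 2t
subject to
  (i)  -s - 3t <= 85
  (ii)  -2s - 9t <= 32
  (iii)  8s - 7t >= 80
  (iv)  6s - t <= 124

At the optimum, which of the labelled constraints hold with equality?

Corner points and W = 2s + 2t:
  (248/43, -208/43) → W = 80/43
  (271/14, -55/7) → W = 23
  (394/17, 256/17) → W = 1300/17

The maximum is at (394/17, 256/17). Substituting into each constraint, equality holds for (iii) and (iv); the remaining constraints have slack.

(iii) and (iv)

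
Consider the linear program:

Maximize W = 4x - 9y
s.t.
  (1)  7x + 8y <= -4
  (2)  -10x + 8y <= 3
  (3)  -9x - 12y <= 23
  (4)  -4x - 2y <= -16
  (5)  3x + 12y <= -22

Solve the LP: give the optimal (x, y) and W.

x = 34/3, y = -125/12, maximum W = 1669/12

Vertices and W = 4x - 9y:
  (34/3, -125/12) → W = 1669/12
  (68/9, -64/9) → W = 848/9
  (119/15, -118/15) → W = 1538/15

At the optimal vertex, 7x + 8y = -4 and -9x - 12y = 23.
Solving simultaneously gives x = 34/3, y = -125/12.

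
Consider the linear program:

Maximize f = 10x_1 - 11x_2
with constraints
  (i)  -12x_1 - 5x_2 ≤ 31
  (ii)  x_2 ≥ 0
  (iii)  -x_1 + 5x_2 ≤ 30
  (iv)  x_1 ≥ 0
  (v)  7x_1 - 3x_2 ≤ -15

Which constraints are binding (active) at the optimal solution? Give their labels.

(iv) and (v)

Extreme points and f = 10x_1 - 11x_2:
  (0, 6) → f = -66
  (15/32, 195/32) → f = -1995/32
  (0, 5) → f = -55

The maximum is at (0, 5). Substituting into each constraint, equality holds for (iv) and (v); the remaining constraints have slack.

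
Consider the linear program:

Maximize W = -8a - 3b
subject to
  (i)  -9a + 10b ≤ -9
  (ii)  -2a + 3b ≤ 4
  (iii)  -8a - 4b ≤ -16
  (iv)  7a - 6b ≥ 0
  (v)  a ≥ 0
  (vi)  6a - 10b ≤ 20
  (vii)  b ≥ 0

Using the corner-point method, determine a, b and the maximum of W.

Extreme points and W = -8a - 3b:
  (67/7, 54/7) → W = -698/7
  (49/29, 18/29) → W = -446/29
  (2, 0) → W = -16
  (10/3, 0) → W = -80/3
The feasible region is unbounded (it extends along (5, 3), (3, 2)), but W strictly decreases along every unbounded feasible direction, so there is no improving ray and the maximum is attained at a vertex.

The binding constraints are -9a + 10b = -9 and -8a - 4b = -16.
Solving simultaneously gives a = 49/29, b = 18/29.

a = 49/29, b = 18/29, maximum W = -446/29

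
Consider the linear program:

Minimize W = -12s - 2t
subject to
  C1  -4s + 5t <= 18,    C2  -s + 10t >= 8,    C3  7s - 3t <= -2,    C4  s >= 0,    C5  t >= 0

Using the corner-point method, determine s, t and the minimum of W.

Vertices and W = -12s - 2t:
  (44/23, 118/23) → W = -764/23
  (0, 18/5) → W = -36/5
  (4/67, 54/67) → W = -156/67
  (0, 4/5) → W = -8/5

The binding constraints are -4s + 5t = 18 and 7s - 3t = -2.
Solving simultaneously gives s = 44/23, t = 118/23.

s = 44/23, t = 118/23, minimum W = -764/23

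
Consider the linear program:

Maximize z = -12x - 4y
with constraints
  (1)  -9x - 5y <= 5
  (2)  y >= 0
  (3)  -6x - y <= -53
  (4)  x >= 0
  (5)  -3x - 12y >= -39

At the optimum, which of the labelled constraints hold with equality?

(2) and (3)

Corner points and z = -12x - 4y:
  (53/6, 0) → z = -106
  (13, 0) → z = -156
  (199/23, 25/23) → z = -2488/23

The maximum is at (53/6, 0). Substituting into each constraint, equality holds for (2) and (3); the remaining constraints have slack.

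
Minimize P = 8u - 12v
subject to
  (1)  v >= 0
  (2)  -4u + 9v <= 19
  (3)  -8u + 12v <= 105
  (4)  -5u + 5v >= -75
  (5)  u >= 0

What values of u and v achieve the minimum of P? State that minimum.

u = 0, v = 19/9, minimum P = -76/3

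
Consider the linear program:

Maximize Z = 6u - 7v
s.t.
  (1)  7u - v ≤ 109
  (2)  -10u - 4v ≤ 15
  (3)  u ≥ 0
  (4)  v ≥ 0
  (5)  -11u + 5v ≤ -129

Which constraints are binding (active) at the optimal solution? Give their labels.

Feasible corners and Z = 6u - 7v:
  (109/7, 0) → Z = 654/7
  (52/3, 37/3) → Z = 53/3
  (129/11, 0) → Z = 774/11

The maximum is at (109/7, 0). Substituting into each constraint, equality holds for (1) and (4); the remaining constraints have slack.

(1) and (4)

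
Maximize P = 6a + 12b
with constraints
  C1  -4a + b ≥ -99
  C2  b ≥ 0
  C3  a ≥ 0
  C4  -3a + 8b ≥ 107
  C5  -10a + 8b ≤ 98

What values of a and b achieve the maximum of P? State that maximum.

a = 445/11, b = 691/11, maximum P = 10962/11

Corner points and P = 6a + 12b:
  (31, 25) → P = 486
  (445/11, 691/11) → P = 10962/11
  (9/7, 97/7) → P = 174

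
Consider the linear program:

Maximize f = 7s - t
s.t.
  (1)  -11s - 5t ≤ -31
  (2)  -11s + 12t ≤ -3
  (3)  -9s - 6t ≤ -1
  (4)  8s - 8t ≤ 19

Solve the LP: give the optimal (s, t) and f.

Corner points and f = 7s - t:
  (387/187, 28/17) → f = 2401/187
  (343/128, 39/128) → f = 1181/64
  (51/2, 185/8) → f = 1243/8

s = 51/2, t = 185/8, maximum f = 1243/8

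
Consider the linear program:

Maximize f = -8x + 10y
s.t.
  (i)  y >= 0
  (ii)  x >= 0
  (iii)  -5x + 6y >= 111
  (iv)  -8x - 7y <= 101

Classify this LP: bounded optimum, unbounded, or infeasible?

From the feasible point (0, 37/2), moving in the direction (0, 1) keeps every constraint satisfied while f increases without bound.

unbounded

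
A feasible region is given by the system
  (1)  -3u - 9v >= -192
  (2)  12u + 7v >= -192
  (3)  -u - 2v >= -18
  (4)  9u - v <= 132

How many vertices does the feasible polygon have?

Of the 6 pairwise boundary intersections, those satisfying every inequality are:
  (-30, 24)
  (244/25, -1104/25)
  (282/19, 30/19)

3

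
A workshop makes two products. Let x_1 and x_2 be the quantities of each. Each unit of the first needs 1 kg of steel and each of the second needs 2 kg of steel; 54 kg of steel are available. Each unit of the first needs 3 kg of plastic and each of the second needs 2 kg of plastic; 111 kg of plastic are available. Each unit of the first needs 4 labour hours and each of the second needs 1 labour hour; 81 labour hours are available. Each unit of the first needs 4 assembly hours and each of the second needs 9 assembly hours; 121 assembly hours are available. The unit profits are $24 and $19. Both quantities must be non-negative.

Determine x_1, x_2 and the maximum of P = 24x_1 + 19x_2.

Extreme points and P = 24x_1 + 19x_2:
  (0, 0) → P = 0
  (0, 121/9) → P = 2299/9
  (81/4, 0) → P = 486
  (19, 5) → P = 551

The binding constraints are 4x_1 + x_2 = 81 and 4x_1 + 9x_2 = 121.
Solving simultaneously gives x_1 = 19, x_2 = 5.

x_1 = 19, x_2 = 5, maximum P = 551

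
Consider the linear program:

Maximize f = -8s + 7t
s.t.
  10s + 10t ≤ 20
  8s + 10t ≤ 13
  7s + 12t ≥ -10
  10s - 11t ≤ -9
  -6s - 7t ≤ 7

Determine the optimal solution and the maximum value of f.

s = -161/4, t = 67/2, maximum f = 1113/2

Vertices and f = -8s + 7t:
  (53/188, 101/94) → f = 495/94
  (-161/4, 67/2) → f = 1113/2
  (-35/34, -2/17) → f = 126/17

At the optimal vertex, 8s + 10t = 13 and -6s - 7t = 7.
Solving simultaneously gives s = -161/4, t = 67/2.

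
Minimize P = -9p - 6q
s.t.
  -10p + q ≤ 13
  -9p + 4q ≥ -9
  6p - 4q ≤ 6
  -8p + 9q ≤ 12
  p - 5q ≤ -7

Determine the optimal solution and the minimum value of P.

p = 129/49, q = 180/49, minimum P = -2241/49

Vertices and P = -9p - 6q:
  (129/49, 180/49) → P = -2241/49
  (73/41, 72/41) → P = -1089/41
  (3/31, 44/31) → P = -291/31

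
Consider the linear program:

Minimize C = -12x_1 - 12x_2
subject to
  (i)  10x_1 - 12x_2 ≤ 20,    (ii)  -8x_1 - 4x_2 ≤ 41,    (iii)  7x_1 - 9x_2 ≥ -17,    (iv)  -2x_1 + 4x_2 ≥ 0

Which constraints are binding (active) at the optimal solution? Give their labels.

(i) and (iii)

Feasible corners and C = -12x_1 - 12x_2:
  (64, 155/3) → C = -1388
  (5, 5/2) → C = -90
  (-437/100, -151/100) → C = 1764/25
  (-41/10, -41/20) → C = 369/5

The minimum is at (64, 155/3). Substituting into each constraint, equality holds for (i) and (iii); the remaining constraints have slack.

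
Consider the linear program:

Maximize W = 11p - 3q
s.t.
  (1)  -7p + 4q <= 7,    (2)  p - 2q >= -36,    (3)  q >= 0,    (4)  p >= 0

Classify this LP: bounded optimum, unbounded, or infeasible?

unbounded

From the feasible point (13, 49/2), moving in the direction (2, 1) keeps every constraint satisfied while W increases without bound.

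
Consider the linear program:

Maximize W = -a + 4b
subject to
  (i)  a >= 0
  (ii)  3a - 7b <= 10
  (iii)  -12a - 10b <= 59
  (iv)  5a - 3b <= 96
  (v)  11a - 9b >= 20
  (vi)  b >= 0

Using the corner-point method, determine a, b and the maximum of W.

Extreme points and W = -a + 4b:
  (321/13, 119/13) → W = 155/13
  (10/3, 0) → W = -10/3
  (67, 239/3) → W = 755/3
  (20/11, 0) → W = -20/11

At the optimal vertex, 5a - 3b = 96 and 11a - 9b = 20.
Solving simultaneously gives a = 67, b = 239/3.

a = 67, b = 239/3, maximum W = 755/3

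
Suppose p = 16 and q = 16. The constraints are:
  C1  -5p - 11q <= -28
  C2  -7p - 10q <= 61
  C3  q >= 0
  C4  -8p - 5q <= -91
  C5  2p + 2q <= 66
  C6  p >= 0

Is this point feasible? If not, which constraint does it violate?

C1: -256 ≤ -28 ✓
C2: -272 ≤ 61 ✓
C3: 16 ≥ 0 ✓
C4: -208 ≤ -91 ✓
C5: 64 ≤ 66 ✓
C6: 16 ≥ 0 ✓

feasible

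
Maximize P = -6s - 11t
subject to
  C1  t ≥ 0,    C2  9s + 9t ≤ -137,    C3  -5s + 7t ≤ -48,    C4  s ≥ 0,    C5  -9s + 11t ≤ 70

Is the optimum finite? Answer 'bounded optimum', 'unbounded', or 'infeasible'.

infeasible

The boundaries t = 0 and -5s + 7t = -48 meet at (48/5, 0), but that point violates 9s + 9t ≤ -137. Every candidate vertex is excluded by some other constraint, so the feasible region is empty.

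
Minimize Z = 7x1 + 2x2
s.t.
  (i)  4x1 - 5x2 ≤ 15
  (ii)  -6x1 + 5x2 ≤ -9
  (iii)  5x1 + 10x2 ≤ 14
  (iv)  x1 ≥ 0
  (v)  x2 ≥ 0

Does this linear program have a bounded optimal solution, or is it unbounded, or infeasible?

bounded optimum

Feasible corners and Z = 7x1 + 2x2:
  (32/17, 39/85) → Z = 1198/85
  (3/2, 0) → Z = 21/2
  (14/5, 0) → Z = 98/5
The feasible region has finitely many vertices and no improving ray; the minimum is 21/2 at (3/2, 0).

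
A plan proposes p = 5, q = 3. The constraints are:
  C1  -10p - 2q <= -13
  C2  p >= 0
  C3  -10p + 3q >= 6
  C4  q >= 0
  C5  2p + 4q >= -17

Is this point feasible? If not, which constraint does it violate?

Constraint C3: -10p + 3q = -41, which is not ≥ 6. All other constraints are satisfied.

not feasible — violates C3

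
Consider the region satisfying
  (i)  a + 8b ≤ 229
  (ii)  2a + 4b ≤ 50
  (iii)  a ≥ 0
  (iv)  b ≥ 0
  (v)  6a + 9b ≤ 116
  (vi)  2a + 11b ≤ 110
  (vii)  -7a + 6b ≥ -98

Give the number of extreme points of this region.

The feasible vertices (each the meet of two boundaries and inside every other half-plane) are:
  (0, 0)
  (0, 10)
  (14, 0)
  (143/24, 107/12)
  (526/33, 224/99)

5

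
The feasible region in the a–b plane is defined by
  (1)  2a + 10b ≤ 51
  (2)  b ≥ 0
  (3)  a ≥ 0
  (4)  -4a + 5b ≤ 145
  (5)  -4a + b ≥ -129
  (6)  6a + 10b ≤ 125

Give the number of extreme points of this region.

4

Intersecting each pair of boundary lines and keeping only the points that satisfy every inequality leaves:
  (0, 51/10)
  (37/2, 7/5)
  (0, 0)
  (125/6, 0)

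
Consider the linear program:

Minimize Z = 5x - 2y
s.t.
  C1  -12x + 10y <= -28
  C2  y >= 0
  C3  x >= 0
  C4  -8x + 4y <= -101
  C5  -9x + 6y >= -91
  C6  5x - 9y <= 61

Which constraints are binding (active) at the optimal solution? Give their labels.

C4 and C5

Extreme points and Z = 5x - 2y:
  (449/16, 247/8) → Z = 1257/16
  (371/9, 140/3) → Z = 1015/9
  (121/6, 181/12) → Z = 212/3

The minimum is at (121/6, 181/12). Substituting into each constraint, equality holds for C4 and C5; the remaining constraints have slack.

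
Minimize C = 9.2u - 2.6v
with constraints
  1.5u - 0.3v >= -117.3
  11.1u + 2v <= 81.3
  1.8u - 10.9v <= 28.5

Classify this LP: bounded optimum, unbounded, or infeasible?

Feasible corners and C = 9.2u - 2.6v:
  (-7007/211, 47466/211) → C = -187876/211
  (-1384/17, -273/17) → C = -12023/17
  (31439/4153, -5667/4153) → C = 303973/4153
The feasible region has finitely many vertices and no improving ray; the minimum is -187876/211 at (-7007/211, 47466/211).

bounded optimum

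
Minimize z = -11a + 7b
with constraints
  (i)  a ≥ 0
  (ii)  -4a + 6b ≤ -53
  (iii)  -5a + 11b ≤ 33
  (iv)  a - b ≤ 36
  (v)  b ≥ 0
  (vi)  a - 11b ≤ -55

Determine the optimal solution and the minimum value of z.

a = 143/2, b = 71/2, minimum z = -538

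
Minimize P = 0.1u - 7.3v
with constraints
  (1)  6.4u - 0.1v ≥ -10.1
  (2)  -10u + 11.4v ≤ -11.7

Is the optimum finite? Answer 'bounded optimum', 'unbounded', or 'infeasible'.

From the feasible point (-11631/7196, -4397/1799), moving in the direction (11.4, 10) keeps every constraint satisfied while P decreases without bound.

unbounded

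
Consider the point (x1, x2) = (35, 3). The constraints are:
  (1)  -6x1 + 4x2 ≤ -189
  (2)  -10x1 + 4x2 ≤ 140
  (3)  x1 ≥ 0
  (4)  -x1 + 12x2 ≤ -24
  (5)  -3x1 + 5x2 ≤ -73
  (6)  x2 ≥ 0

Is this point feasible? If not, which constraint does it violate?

not feasible — violates (4)

Constraint (4): -x1 + 12x2 = 1, which is not ≤ -24. All other constraints are satisfied.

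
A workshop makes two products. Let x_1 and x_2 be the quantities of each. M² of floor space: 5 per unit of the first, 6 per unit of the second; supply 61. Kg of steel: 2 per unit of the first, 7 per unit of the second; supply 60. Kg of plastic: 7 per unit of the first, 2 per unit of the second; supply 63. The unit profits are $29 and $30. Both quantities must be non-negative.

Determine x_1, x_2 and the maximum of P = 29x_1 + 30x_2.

Corner points and P = 29x_1 + 30x_2:
  (0, 0) → P = 0
  (0, 60/7) → P = 1800/7
  (9, 0) → P = 261
  (67/23, 178/23) → P = 7283/23
  (8, 7/2) → P = 337

x_1 = 8, x_2 = 7/2, maximum P = 337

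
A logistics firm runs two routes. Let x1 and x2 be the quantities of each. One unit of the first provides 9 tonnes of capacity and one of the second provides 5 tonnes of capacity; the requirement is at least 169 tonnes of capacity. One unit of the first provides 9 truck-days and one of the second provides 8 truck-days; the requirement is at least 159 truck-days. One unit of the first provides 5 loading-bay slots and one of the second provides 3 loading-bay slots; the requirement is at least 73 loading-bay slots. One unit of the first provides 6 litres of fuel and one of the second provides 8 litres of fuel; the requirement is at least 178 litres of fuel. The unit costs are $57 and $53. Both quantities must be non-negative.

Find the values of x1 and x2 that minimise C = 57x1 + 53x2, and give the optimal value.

Vertices and C = 57x1 + 53x2:
  (0, 169/5) → C = 8957/5
  (89/3, 0) → C = 1691
  (11, 14) → C = 1369
The feasible region is unbounded (it extends along (0, 1), (1, 0)), but C strictly increases along every unbounded feasible direction, so there is no improving ray and the minimum is attained at a vertex.

The binding constraints are 9x1 + 5x2 = 169 and 6x1 + 8x2 = 178.
Solving simultaneously gives x1 = 11, x2 = 14.

x1 = 11, x2 = 14, minimum C = 1369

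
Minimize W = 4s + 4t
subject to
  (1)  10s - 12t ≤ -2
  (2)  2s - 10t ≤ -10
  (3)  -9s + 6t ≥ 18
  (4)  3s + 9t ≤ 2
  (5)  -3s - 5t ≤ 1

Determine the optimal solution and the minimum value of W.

s = -19/12, t = 3/4, minimum W = -10/3

Feasible corners and W = 4s + 4t:
  (-50/33, 8/11) → W = -104/33
  (-32/21, 5/7) → W = -68/21
  (-19/12, 3/4) → W = -10/3

The binding constraints are 3s + 9t = 2 and -3s - 5t = 1.
Solving simultaneously gives s = -19/12, t = 3/4.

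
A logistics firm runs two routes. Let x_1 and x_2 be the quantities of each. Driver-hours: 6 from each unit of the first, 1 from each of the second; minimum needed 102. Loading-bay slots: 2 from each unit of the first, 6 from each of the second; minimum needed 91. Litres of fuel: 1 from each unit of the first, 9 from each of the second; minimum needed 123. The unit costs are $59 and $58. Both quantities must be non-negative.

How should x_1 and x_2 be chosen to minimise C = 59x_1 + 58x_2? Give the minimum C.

x_1 = 15, x_2 = 12, minimum C = 1581

Extreme points and C = 59x_1 + 58x_2:
  (0, 102) → C = 5916
  (123, 0) → C = 7257
  (15, 12) → C = 1581
The feasible region is unbounded (it extends along (0, 1), (1, 0)), but C strictly increases along every unbounded feasible direction, so there is no improving ray and the minimum is attained at a vertex.

The optimum lies where 6x_1 + x_2 = 102 and x_1 + 9x_2 = 123.
Solving simultaneously gives x_1 = 15, x_2 = 12.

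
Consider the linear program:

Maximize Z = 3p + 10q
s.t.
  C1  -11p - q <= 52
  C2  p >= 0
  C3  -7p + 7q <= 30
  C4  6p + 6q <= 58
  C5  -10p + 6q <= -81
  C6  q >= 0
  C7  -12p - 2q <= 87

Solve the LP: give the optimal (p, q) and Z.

p = 139/16, q = 47/48, maximum Z = 1721/48

Vertices and Z = 3p + 10q:
  (139/16, 47/48) → Z = 1721/48
  (29/3, 0) → Z = 29
  (81/10, 0) → Z = 243/10

The binding constraints are 6p + 6q = 58 and -10p + 6q = -81.
Solving simultaneously gives p = 139/16, q = 47/48.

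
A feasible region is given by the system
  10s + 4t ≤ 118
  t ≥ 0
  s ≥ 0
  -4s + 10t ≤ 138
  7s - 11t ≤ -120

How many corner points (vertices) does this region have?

Intersecting each pair of boundary lines and keeping only the points that satisfy every inequality leaves:
  (157/29, 463/29)
  (409/69, 1013/69)
  (0, 69/5)
  (0, 120/11)

4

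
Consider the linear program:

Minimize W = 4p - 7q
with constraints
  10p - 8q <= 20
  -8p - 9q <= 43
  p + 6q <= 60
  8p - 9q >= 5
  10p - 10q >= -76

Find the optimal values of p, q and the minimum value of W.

Vertices and W = 4p - 7q:
  (-82/77, -295/77) → W = 1737/77
  (70/13, 55/13) → W = -105/13
  (-19/8, -8/3) → W = 55/6

At the optimal vertex, 10p - 8q = 20 and 8p - 9q = 5.
Solving simultaneously gives p = 70/13, q = 55/13.

p = 70/13, q = 55/13, minimum W = -105/13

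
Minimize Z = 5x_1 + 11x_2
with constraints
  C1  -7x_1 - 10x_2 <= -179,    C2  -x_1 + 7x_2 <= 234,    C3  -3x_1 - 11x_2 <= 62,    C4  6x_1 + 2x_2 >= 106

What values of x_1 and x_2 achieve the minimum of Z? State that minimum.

Corner points and Z = 5x_1 + 11x_2:
  (2589/47, -971/47) → Z = 2264/47
  (351/23, 166/23) → Z = 3581/23
  (137/22, 755/22) → Z = 4495/11
The feasible region is unbounded (it extends along (7, 1), (11, -3)), but Z strictly increases along every unbounded feasible direction, so there is no improving ray and the minimum is attained at a vertex.

x_1 = 2589/47, x_2 = -971/47, minimum Z = 2264/47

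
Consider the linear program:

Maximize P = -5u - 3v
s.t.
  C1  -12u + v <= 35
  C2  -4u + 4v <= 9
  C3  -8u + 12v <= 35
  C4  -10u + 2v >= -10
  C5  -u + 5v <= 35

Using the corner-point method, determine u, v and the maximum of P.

Corner points and P = -5u - 3v:
  (-131/44, -8/11) → P = 751/44
  (-40/7, -235/7) → P = 905/7
  (29/16, 65/16) → P = -85/4

The binding constraints are -12u + v = 35 and -10u + 2v = -10.
Solving simultaneously gives u = -40/7, v = -235/7.

u = -40/7, v = -235/7, maximum P = 905/7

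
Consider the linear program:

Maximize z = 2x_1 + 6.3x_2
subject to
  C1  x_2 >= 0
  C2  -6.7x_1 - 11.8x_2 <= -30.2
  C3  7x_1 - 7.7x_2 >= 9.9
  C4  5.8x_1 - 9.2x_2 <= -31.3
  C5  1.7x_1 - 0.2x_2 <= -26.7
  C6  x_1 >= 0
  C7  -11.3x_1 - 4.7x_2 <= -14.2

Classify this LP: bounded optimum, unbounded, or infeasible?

The boundaries 7x_1 - 7.7x_2 = 9.9 and 5.8x_1 - 9.2x_2 = -31.3 meet at (33209/1974, 13826/987), but that point violates 1.7x_1 - 0.2x_2 ≤ -26.7. Every candidate vertex is excluded by some other constraint, so the feasible region is empty.

infeasible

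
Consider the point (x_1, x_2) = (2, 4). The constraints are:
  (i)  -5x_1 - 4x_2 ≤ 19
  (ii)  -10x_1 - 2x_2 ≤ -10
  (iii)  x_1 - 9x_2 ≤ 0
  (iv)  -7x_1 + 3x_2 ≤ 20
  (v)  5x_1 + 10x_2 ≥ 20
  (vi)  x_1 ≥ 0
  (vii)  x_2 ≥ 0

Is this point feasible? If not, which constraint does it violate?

feasible

(i): -26 ≤ 19 ✓
(ii): -28 ≤ -10 ✓
(iii): -34 ≤ 0 ✓
(iv): -2 ≤ 20 ✓
(v): 50 ≥ 20 ✓
(vi): 2 ≥ 0 ✓
(vii): 4 ≥ 0 ✓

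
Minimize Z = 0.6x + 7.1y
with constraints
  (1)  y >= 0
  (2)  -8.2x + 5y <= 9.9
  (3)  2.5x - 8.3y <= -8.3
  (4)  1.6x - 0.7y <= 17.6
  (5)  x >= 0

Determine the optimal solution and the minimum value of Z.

x = 0, y = 1, minimum Z = 7.1

Vertices and Z = 0.6x + 7.1y:
  (9493/226, 8008/113) → Z = 597047/1130
  (0, 99/50) → Z = 7029/500
  (15189/1153, 5728/1153) → Z = 248911/5765
  (0, 1) → Z = 71/10

The binding constraints are 2.5x - 8.3y = -8.3 and x = 0.
Solving simultaneously gives x = 0, y = 1.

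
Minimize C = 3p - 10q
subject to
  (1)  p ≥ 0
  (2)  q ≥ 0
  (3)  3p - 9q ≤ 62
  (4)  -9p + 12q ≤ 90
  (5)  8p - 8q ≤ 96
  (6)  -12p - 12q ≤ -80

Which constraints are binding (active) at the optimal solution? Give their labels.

Corner points and C = 3p - 10q:
  (0, 15/2) → C = -75
  (0, 20/3) → C = -200/3
  (12, 0) → C = 36
  (20/3, 0) → C = 20
  (78, 66) → C = -426

The minimum is at (78, 66). Substituting into each constraint, equality holds for (4) and (5); the remaining constraints have slack.

(4) and (5)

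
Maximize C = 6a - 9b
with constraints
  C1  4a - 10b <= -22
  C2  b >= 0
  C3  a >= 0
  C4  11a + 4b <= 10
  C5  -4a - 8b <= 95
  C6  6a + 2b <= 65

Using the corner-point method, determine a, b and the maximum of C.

Feasible corners and C = 6a - 9b:
  (0, 11/5) → C = -99/5
  (2/21, 47/21) → C = -137/7
  (0, 5/2) → C = -45/2

At the optimal vertex, 4a - 10b = -22 and 11a + 4b = 10.
Solving simultaneously gives a = 2/21, b = 47/21.

a = 2/21, b = 47/21, maximum C = -137/7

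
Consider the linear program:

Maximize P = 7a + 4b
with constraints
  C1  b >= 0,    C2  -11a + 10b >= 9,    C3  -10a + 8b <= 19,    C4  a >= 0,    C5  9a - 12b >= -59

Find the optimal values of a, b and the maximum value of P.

a = 241/21, b = 284/21, maximum P = 941/7

Corner points and P = 7a + 4b:
  (0, 9/10) → P = 18/5
  (241/21, 284/21) → P = 941/7
  (0, 19/8) → P = 19/2
  (61/12, 419/48) → P = 141/2

At the optimal vertex, -11a + 10b = 9 and 9a - 12b = -59.
Solving simultaneously gives a = 241/21, b = 284/21.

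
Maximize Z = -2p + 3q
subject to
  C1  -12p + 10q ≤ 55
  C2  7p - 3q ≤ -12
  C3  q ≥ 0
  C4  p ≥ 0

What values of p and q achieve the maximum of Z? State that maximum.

p = 45/34, q = 241/34, maximum Z = 633/34

Corner points and Z = -2p + 3q:
  (45/34, 241/34) → Z = 633/34
  (0, 11/2) → Z = 33/2
  (0, 4) → Z = 12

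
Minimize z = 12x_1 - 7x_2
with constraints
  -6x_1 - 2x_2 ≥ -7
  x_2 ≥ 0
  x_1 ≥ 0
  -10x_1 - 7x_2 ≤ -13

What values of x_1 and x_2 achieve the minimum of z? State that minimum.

x_1 = 0, x_2 = 7/2, minimum z = -49/2

Extreme points and z = 12x_1 - 7x_2:
  (0, 7/2) → z = -49/2
  (23/22, 4/11) → z = 10
  (0, 13/7) → z = -13

The binding constraints are -6x_1 - 2x_2 = -7 and x_1 = 0.
Solving simultaneously gives x_1 = 0, x_2 = 7/2.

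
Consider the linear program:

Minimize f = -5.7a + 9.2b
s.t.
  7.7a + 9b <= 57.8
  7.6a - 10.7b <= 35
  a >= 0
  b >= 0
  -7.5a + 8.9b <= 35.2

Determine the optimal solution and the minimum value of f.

a = 175/38, b = 0, minimum f = -105/4

Extreme points and f = -5.7a + 9.2b:
  (93346/15079, 16978/15079) → f = -1879373/75395
  (19762/13603, 70454/13603) → f = 2677667/68015
  (175/38, 0) → f = -105/4
  (0, 0) → f = 0
  (0, 352/89) → f = 16192/445

The optimum lies where 7.6a - 10.7b = 35 and b = 0.
Solving simultaneously gives a = 175/38, b = 0.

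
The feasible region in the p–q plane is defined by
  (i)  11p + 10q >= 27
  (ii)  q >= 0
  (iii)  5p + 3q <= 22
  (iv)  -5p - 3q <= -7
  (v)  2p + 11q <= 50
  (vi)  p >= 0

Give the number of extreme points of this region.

5

Of the 14 pairwise boundary intersections, those satisfying every inequality are:
  (27/11, 0)
  (0, 27/10)
  (22/5, 0)
  (92/49, 206/49)
  (0, 50/11)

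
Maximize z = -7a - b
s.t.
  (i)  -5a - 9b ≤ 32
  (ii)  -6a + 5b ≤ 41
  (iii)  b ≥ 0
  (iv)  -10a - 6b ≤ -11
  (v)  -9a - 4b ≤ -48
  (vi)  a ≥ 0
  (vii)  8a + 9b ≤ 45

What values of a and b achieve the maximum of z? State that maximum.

a = 36/7, b = 3/7, maximum z = -255/7

Vertices and z = -7a - b:
  (16/3, 0) → z = -112/3
  (45/8, 0) → z = -315/8
  (36/7, 3/7) → z = -255/7

The optimum lies where -9a - 4b = -48 and 8a + 9b = 45.
Solving simultaneously gives a = 36/7, b = 3/7.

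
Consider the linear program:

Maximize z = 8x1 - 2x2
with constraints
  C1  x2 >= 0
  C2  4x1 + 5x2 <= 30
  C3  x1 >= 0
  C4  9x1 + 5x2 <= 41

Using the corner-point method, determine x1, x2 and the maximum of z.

x1 = 41/9, x2 = 0, maximum z = 328/9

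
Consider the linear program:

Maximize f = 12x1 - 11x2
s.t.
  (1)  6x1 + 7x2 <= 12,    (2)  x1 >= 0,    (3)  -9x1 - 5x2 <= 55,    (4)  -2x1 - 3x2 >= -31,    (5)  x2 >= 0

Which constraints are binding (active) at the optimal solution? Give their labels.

Corner points and f = 12x1 - 11x2:
  (0, 12/7) → f = -132/7
  (2, 0) → f = 24
  (0, 0) → f = 0

The maximum is at (2, 0). Substituting into each constraint, equality holds for (1) and (5); the remaining constraints have slack.

(1) and (5)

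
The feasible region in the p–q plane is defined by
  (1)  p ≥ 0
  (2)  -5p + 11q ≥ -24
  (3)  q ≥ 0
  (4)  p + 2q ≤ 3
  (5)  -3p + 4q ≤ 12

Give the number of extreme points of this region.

3

Pairwise boundary intersections that survive every other constraint:
  (0, 0)
  (0, 3/2)
  (3, 0)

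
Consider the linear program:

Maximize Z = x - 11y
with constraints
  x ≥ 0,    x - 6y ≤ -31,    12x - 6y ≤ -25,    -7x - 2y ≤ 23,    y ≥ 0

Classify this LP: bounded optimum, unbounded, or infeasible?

bounded optimum

Vertices and Z = x - 11y:
  (0, 31/6) → Z = -341/6
  (6/11, 347/66) → Z = -3781/66
The feasible region has finitely many vertices and no improving ray; the maximum is -341/6 at (0, 31/6).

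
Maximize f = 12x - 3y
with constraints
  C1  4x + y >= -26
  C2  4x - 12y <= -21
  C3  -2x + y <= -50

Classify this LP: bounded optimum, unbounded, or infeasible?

From the feasible point (621/20, 121/10), moving in the direction (12, 4) keeps every constraint satisfied while f increases without bound.

unbounded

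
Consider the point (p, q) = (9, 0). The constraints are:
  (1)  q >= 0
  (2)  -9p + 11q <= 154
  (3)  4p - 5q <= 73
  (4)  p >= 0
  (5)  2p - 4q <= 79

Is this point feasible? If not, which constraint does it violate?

feasible

(1): 0 ≥ 0 ✓
(2): -81 ≤ 154 ✓
(3): 36 ≤ 73 ✓
(4): 9 ≥ 0 ✓
(5): 18 ≤ 79 ✓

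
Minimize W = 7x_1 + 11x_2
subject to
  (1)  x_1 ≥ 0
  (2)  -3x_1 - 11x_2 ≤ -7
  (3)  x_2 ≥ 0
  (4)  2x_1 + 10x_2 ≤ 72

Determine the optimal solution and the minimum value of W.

x_1 = 0, x_2 = 7/11, minimum W = 7

Feasible corners and W = 7x_1 + 11x_2:
  (0, 7/11) → W = 7
  (0, 36/5) → W = 396/5
  (7/3, 0) → W = 49/3
  (36, 0) → W = 252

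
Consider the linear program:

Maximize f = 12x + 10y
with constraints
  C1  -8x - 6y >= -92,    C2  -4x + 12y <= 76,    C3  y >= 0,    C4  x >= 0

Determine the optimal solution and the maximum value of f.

Vertices and f = 12x + 10y:
  (27/5, 122/15) → f = 2192/15
  (23/2, 0) → f = 138
  (0, 19/3) → f = 190/3
  (0, 0) → f = 0

x = 27/5, y = 122/15, maximum f = 2192/15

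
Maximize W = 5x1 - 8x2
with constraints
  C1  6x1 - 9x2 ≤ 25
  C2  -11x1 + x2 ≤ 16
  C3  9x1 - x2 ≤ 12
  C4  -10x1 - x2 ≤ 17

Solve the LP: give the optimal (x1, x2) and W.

x1 = -4/3, x2 = -11/3, maximum W = 68/3

Vertices and W = 5x1 - 8x2:
  (83/75, -51/25) → W = 1639/75
  (-4/3, -11/3) → W = 68/3
  (-11/7, -9/7) → W = 17/7
The feasible region is unbounded (it extends along (1, 11), (1, 9)), but W strictly decreases along every unbounded feasible direction, so there is no improving ray and the maximum is attained at a vertex.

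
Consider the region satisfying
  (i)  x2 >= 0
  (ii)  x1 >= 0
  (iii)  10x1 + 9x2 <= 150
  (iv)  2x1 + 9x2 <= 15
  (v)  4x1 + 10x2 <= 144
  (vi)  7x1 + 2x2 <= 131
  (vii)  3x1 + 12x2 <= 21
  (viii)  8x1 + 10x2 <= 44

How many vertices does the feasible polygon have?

Pairwise boundary intersections that survive every other constraint:
  (0, 0)
  (11/2, 0)
  (0, 5/3)
  (3, 1)
  (53/11, 6/11)

5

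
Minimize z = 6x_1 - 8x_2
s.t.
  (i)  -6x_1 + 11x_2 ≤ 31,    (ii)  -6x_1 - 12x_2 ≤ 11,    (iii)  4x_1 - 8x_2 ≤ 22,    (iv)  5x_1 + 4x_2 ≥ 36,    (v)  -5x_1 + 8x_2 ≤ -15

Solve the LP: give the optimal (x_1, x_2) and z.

Corner points and z = 6x_1 - 8x_2:
  (59, 35) → z = 74
  (47/7, 17/28) → z = 248/7
  (29/5, 7/4) → z = 104/5
The feasible region is unbounded (it extends along (2, 1), (11, 6)), but z strictly increases along every unbounded feasible direction, so there is no improving ray and the minimum is attained at a vertex.

The optimum lies where 5x_1 + 4x_2 = 36 and -5x_1 + 8x_2 = -15.
Solving simultaneously gives x_1 = 29/5, x_2 = 7/4.

x_1 = 29/5, x_2 = 7/4, minimum z = 104/5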